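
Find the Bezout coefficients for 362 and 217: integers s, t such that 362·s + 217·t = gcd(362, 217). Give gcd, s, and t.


Euclidean algorithm on (362, 217) — divide until remainder is 0:
  362 = 1 · 217 + 145
  217 = 1 · 145 + 72
  145 = 2 · 72 + 1
  72 = 72 · 1 + 0
gcd(362, 217) = 1.
Track Bezout coefficients alongside the remainders: start with r₀ = 362 = a·1 + b·0 (s = 1, t = 0) and r₁ = 217 = a·0 + b·1 (s = 0, t = 1); each new remainder r_{k+1} = r_{k-1} − q_k·r_k inherits s_{k+1} = s_{k-1} − q_k·s_k, t_{k+1} = t_{k-1} − q_k·t_k, so r_k = a·s_k + b·t_k at every step:
  q = 1: r = 145, s = 1 − 1·0 = 1, t = 0 − 1·1 = -1  (check: 362·1 + 217·(-1) = 145)
  q = 1: r = 72, s = 0 − 1·1 = -1, t = 1 − 1·(-1) = 2  (check: 362·(-1) + 217·2 = 72)
  q = 2: r = 1, s = 1 − 2·(-1) = 3, t = -1 − 2·2 = -5  (check: 362·3 + 217·(-5) = 1)
The row with r = 1 (the gcd) gives the Bezout coefficients s = 3, t = -5.
Result: 362 · (3) + 217 · (-5) = 1.

gcd(362, 217) = 1; s = 3, t = -5 (check: 362·3 + 217·(-5) = 1).


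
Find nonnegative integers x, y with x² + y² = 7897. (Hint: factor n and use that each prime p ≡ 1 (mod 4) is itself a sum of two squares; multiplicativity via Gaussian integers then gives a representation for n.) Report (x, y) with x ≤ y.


Step 1: Factor n = 7897 = 53 · 149.
Step 2: Check the mod-4 condition on each prime factor: 53 ≡ 1 (mod 4), exponent 1; 149 ≡ 1 (mod 4), exponent 1.
All primes ≡ 3 (mod 4) appear to even exponent (or don't appear), so by the two-squares theorem n IS expressible as a sum of two squares.
Step 3: Build a representation. Here n = 53 · 149 is a product of primes ≡ 1 (mod 4). Each prime p ≡ 1 (mod 4) is itself a sum of two squares; find a² by testing p − a² for a perfect square:
  53: 53 − 1² = 52, 53 − 2² = 49 = 7² ⇒ 53 = 2² + 7².
  149: 149 − 1² = 148, 149 − 2² = 145, 149 − 3² = 140, 149 − 4² = 133, 149 − 5² = 124, 149 − 6² = 113, 149 − 7² = 100 = 10² ⇒ 149 = 7² + 10².
  Combine using the Brahmagupta–Fibonacci identity (a² + b²)(c² + d²) = (ac − bd)² + (ad + bc)² = (ac + bd)² + (ad − bc)²:
  53 · 149 = 7897: from (2² + 7²)(7² + 10²), take (2·7 − 7·10, 2·10 + 7·7) = (14 − 70, 20 + 49) = (-56, 69); dropping signs (only squares matter) gives (56, 69); check 56² + 69² = 3136 + 4761 = 7897 ✓.
Step 4: Order so x ≤ y and verify: 56² + 69² = 3136 + 4761 = 7897 = n. ✓

n = 7897 = 56² + 69² (one valid representation with x ≤ y).


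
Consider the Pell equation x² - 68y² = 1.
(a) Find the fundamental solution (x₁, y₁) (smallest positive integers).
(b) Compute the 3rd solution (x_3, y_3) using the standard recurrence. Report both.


Step 1: Find the fundamental solution (x₁, y₁) of x² - 68y² = 1.
  Expand √68 as a continued fraction. a₀ = ⌊√68⌋ = 8; iterate m_{k+1} = d_k·a_k − m_k, d_{k+1} = (68 − m_{k+1}²)/d_k, a_{k+1} = ⌊(a₀ + m_{k+1})/d_{k+1}⌋ (starting m₀ = 0, d₀ = 1), with convergents p_k = a_k·p_{k-1} + p_{k-2}, q_k = a_k·q_{k-1} + q_{k-2} (p₋₁ = 1, q₋₁ = 0):
  k = 0: a₀ = 8; p₀/q₀ = 8/1; p₀² − 68·q₀² = 64 − 68 = -4.
  k = 1: m = 8, d = 4, a = ⌊(8 + 8)/4⌋ = 4; p/q = (4·8 + 1)/(4·1 + 0) = 33/4; p² − 68·q² = 1089 − 1088 = 1.
  The first convergent with p² − 68·q² = 1 gives the fundamental solution (x₁, y₁) = (33, 4).
Step 2: Apply the recurrence (x_{n+1}, y_{n+1}) = (x₁x_n + 68y₁y_n, x₁y_n + y₁x_n) repeatedly.
  From (x_1, y_1) = (33, 4): x_2 = 33·33 + 68·4·4 = 2177; y_2 = 33·4 + 4·33 = 264.
  From (x_2, y_2) = (2177, 264): x_3 = 33·2177 + 68·4·264 = 143649; y_3 = 33·264 + 4·2177 = 17420.
Step 3: Verify x_3² - 68·y_3² = 20635035201 - 20635035200 = 1 (should be 1). ✓

(x_1, y_1) = (33, 4); (x_3, y_3) = (143649, 17420).


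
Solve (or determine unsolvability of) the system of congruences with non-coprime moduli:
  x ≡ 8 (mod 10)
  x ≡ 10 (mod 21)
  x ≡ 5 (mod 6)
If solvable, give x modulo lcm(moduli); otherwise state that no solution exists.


Moduli 10, 21, 6 are not pairwise coprime, so CRT works modulo lcm(m_i) when all pairwise compatibility conditions hold.
Pairwise compatibility: gcd(m_i, m_j) must divide a_i - a_j for every pair.
Merge one congruence at a time:
  Start: x ≡ 8 (mod 10).
  Combine with x ≡ 10 (mod 21): gcd(10, 21) = 1; 10 - 8 = 2, which IS divisible by 1, so compatible.
    Write x = 8 + 10·t and substitute into x ≡ 10 (mod 21): 10·t ≡ 10 − 8 = 2 (mod 21).
    The inverse of 10 mod 21 is 19 (since 10·19 = 190 = 9·21 + 1), so t ≡ 19·2 = 38 ≡ 17 (mod 21).
    Then x = 8 + 10·17 = 178, valid modulo lcm(10, 21) = 210: x ≡ 178 (mod 210).
  Combine with x ≡ 5 (mod 6): gcd(210, 6) = 6, and 5 - 178 = -173 is NOT divisible by 6.
    ⇒ system is inconsistent (no integer solution).

No solution (the system is inconsistent).


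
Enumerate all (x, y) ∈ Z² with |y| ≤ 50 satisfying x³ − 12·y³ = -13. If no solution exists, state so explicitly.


The equation is x³ - 12y³ = -13. For fixed y, x³ = 12·y³ − 13, so a solution requires the RHS to be a perfect cube.
Strategy: iterate y from -50 to 50, compute RHS = 12·y³ − 13, and check whether it is a (positive or negative) perfect cube.
Check small values of y:
  y = 0: RHS = -13 is not a perfect cube.
  y = 1: RHS = -1 = (-1)³ ⇒ x = -1 works.
  y = -1: RHS = -25 is not a perfect cube.
  y = 2: RHS = 83 is not a perfect cube.
  y = -2: RHS = -109 is not a perfect cube.
  y = 3: RHS = 311 is not a perfect cube.
  y = -3: RHS = -337 is not a perfect cube.
Continuing the search up to |y| = 50 finds no further solutions beyond those listed.
Collected solutions: (-1, 1).

Solutions (with |y| ≤ 50): (-1, 1).


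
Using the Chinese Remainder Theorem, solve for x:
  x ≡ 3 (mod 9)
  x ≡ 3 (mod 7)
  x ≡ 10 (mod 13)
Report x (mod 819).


Moduli 9, 7, 13 are pairwise coprime; by CRT there is a unique solution modulo M = 9 · 7 · 13 = 819.
Solve pairwise, accumulating the modulus:
  Start with x ≡ 3 (mod 9).
  Combine with x ≡ 3 (mod 7): since gcd(9, 7) = 1, we get a unique residue mod 63.
    Write x = 3 + 9·t and substitute into x ≡ 3 (mod 7): 9·t ≡ 3 − 3 = 0 (mod 7).
    Reduce coefficients mod 7: 2·t ≡ 0 (mod 7).
    The inverse of 2 mod 7 is 4 (since 2·4 = 8 = 1·7 + 1), so t ≡ 4·0 = 0 ≡ 0 (mod 7).
    Then x = 3 + 9·0 = 3, valid modulo lcm(9, 7) = 63: x ≡ 3 (mod 63).
  Combine with x ≡ 10 (mod 13): since gcd(63, 13) = 1, we get a unique residue mod 819.
    Write x = 3 + 63·t and substitute into x ≡ 10 (mod 13): 63·t ≡ 10 − 3 = 7 (mod 13).
    Reduce coefficients mod 13: 11·t ≡ 7 (mod 13).
    The inverse of 11 mod 13 is 6 (since 11·6 = 66 = 5·13 + 1), so t ≡ 6·7 = 42 ≡ 3 (mod 13).
    Then x = 3 + 63·3 = 192, valid modulo lcm(63, 13) = 819: x ≡ 192 (mod 819).
Verify: 192 mod 9 = 3 ✓, 192 mod 7 = 3 ✓, 192 mod 13 = 10 ✓.

x ≡ 192 (mod 819).


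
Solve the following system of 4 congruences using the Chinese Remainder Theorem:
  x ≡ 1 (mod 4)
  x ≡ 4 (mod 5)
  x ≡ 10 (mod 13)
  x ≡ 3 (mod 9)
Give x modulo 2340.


Product of moduli M = 4 · 5 · 13 · 9 = 2340.
Merge one congruence at a time:
  Start: x ≡ 1 (mod 4).
  Combine with x ≡ 4 (mod 5); new modulus lcm = 20.
    Write x = 1 + 4·t and substitute into x ≡ 4 (mod 5): 4·t ≡ 4 − 1 = 3 (mod 5).
    The inverse of 4 mod 5 is 4 (since 4·4 = 16 = 3·5 + 1), so t ≡ 4·3 = 12 ≡ 2 (mod 5).
    Then x = 1 + 4·2 = 9, valid modulo lcm(4, 5) = 20: x ≡ 9 (mod 20).
  Combine with x ≡ 10 (mod 13); new modulus lcm = 260.
    Write x = 9 + 20·t and substitute into x ≡ 10 (mod 13): 20·t ≡ 10 − 9 = 1 (mod 13).
    Reduce coefficients mod 13: 7·t ≡ 1 (mod 13).
    The inverse of 7 mod 13 is 2 (since 7·2 = 14 = 1·13 + 1), so t ≡ 2·1 = 2 ≡ 2 (mod 13).
    Then x = 9 + 20·2 = 49, valid modulo lcm(20, 13) = 260: x ≡ 49 (mod 260).
  Combine with x ≡ 3 (mod 9); new modulus lcm = 2340.
    Write x = 49 + 260·t and substitute into x ≡ 3 (mod 9): 260·t ≡ 3 − 49 = -46 (mod 9).
    Reduce coefficients mod 9: 8·t ≡ 8 (mod 9).
    The inverse of 8 mod 9 is 8 (since 8·8 = 64 = 7·9 + 1), so t ≡ 8·8 = 64 ≡ 1 (mod 9).
    Then x = 49 + 260·1 = 309, valid modulo lcm(260, 9) = 2340: x ≡ 309 (mod 2340).
Verify against each original: 309 mod 4 = 1, 309 mod 5 = 4, 309 mod 13 = 10, 309 mod 9 = 3.

x ≡ 309 (mod 2340).


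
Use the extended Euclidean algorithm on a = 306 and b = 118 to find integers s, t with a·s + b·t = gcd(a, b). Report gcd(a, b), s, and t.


Euclidean algorithm on (306, 118) — divide until remainder is 0:
  306 = 2 · 118 + 70
  118 = 1 · 70 + 48
  70 = 1 · 48 + 22
  48 = 2 · 22 + 4
  22 = 5 · 4 + 2
  4 = 2 · 2 + 0
gcd(306, 118) = 2.
Track Bezout coefficients alongside the remainders: start with r₀ = 306 = a·1 + b·0 (s = 1, t = 0) and r₁ = 118 = a·0 + b·1 (s = 0, t = 1); each new remainder r_{k+1} = r_{k-1} − q_k·r_k inherits s_{k+1} = s_{k-1} − q_k·s_k, t_{k+1} = t_{k-1} − q_k·t_k, so r_k = a·s_k + b·t_k at every step:
  q = 2: r = 70, s = 1 − 2·0 = 1, t = 0 − 2·1 = -2  (check: 306·1 + 118·(-2) = 70)
  q = 1: r = 48, s = 0 − 1·1 = -1, t = 1 − 1·(-2) = 3  (check: 306·(-1) + 118·3 = 48)
  q = 1: r = 22, s = 1 − 1·(-1) = 2, t = -2 − 1·3 = -5  (check: 306·2 + 118·(-5) = 22)
  q = 2: r = 4, s = -1 − 2·2 = -5, t = 3 − 2·(-5) = 13  (check: 306·(-5) + 118·13 = 4)
  q = 5: r = 2, s = 2 − 5·(-5) = 27, t = -5 − 5·13 = -70  (check: 306·27 + 118·(-70) = 2)
The row with r = 2 (the gcd) gives the Bezout coefficients s = 27, t = -70.
Result: 306 · (27) + 118 · (-70) = 2.

gcd(306, 118) = 2; s = 27, t = -70 (check: 306·27 + 118·(-70) = 2).


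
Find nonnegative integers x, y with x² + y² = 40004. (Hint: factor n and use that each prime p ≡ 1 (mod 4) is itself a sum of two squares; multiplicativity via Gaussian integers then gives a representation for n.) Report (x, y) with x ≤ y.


Step 1: Factor n = 40004 = 2^2 · 73 · 137.
Step 2: Check the mod-4 condition on each prime factor: 2 = 2 (special); 73 ≡ 1 (mod 4), exponent 1; 137 ≡ 1 (mod 4), exponent 1.
All primes ≡ 3 (mod 4) appear to even exponent (or don't appear), so by the two-squares theorem n IS expressible as a sum of two squares.
Step 3: Build a representation. Group n = k² · m with k = 2 and m = 73 · 137 = 10001 (a product of primes ≡ 1 (mod 4)); a representation of m scales to one of n via (k·x)² + (k·y)² = k²(x² + y²). Each prime p ≡ 1 (mod 4) is itself a sum of two squares; find a² by testing p − a² for a perfect square:
  73: 73 − 1² = 72, 73 − 2² = 69, 73 − 3² = 64 = 8² ⇒ 73 = 3² + 8².
  137: 137 − 1² = 136, 137 − 2² = 133, 137 − 3² = 128, 137 − 4² = 121 = 11² ⇒ 137 = 4² + 11².
  Combine using the Brahmagupta–Fibonacci identity (a² + b²)(c² + d²) = (ac − bd)² + (ad + bc)² = (ac + bd)² + (ad − bc)²:
  73 · 137 = 10001: from (3² + 8²)(4² + 11²), take (3·4 − 8·11, 3·11 + 8·4) = (12 − 88, 33 + 32) = (-76, 65); dropping signs (only squares matter) gives (76, 65); check 76² + 65² = 5776 + 4225 = 10001 ✓.
  Scale by k = 2: (2·76, 2·65) = (152, 130).
Step 4: Order so x ≤ y and verify: 130² + 152² = 16900 + 23104 = 40004 = n. ✓

n = 40004 = 130² + 152² (one valid representation with x ≤ y).


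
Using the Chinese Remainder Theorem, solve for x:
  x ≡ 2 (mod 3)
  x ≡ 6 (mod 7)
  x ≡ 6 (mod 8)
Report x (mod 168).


Moduli 3, 7, 8 are pairwise coprime; by CRT there is a unique solution modulo M = 3 · 7 · 8 = 168.
Solve pairwise, accumulating the modulus:
  Start with x ≡ 2 (mod 3).
  Combine with x ≡ 6 (mod 7): since gcd(3, 7) = 1, we get a unique residue mod 21.
    Write x = 2 + 3·t and substitute into x ≡ 6 (mod 7): 3·t ≡ 6 − 2 = 4 (mod 7).
    The inverse of 3 mod 7 is 5 (since 3·5 = 15 = 2·7 + 1), so t ≡ 5·4 = 20 ≡ 6 (mod 7).
    Then x = 2 + 3·6 = 20, valid modulo lcm(3, 7) = 21: x ≡ 20 (mod 21).
  Combine with x ≡ 6 (mod 8): since gcd(21, 8) = 1, we get a unique residue mod 168.
    Write x = 20 + 21·t and substitute into x ≡ 6 (mod 8): 21·t ≡ 6 − 20 = -14 (mod 8).
    Reduce coefficients mod 8: 5·t ≡ 2 (mod 8).
    The inverse of 5 mod 8 is 5 (since 5·5 = 25 = 3·8 + 1), so t ≡ 5·2 = 10 ≡ 2 (mod 8).
    Then x = 20 + 21·2 = 62, valid modulo lcm(21, 8) = 168: x ≡ 62 (mod 168).
Verify: 62 mod 3 = 2 ✓, 62 mod 7 = 6 ✓, 62 mod 8 = 6 ✓.

x ≡ 62 (mod 168).


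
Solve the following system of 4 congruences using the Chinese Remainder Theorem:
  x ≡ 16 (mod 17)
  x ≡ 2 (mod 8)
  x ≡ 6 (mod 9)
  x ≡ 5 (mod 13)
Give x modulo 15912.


Product of moduli M = 17 · 8 · 9 · 13 = 15912.
Merge one congruence at a time:
  Start: x ≡ 16 (mod 17).
  Combine with x ≡ 2 (mod 8); new modulus lcm = 136.
    Write x = 16 + 17·t and substitute into x ≡ 2 (mod 8): 17·t ≡ 2 − 16 = -14 (mod 8).
    Reduce coefficients mod 8: 1·t ≡ 2 (mod 8).
    So t ≡ 2 (mod 8).
    Then x = 16 + 17·2 = 50, valid modulo lcm(17, 8) = 136: x ≡ 50 (mod 136).
  Combine with x ≡ 6 (mod 9); new modulus lcm = 1224.
    Write x = 50 + 136·t and substitute into x ≡ 6 (mod 9): 136·t ≡ 6 − 50 = -44 (mod 9).
    Reduce coefficients mod 9: 1·t ≡ 1 (mod 9).
    So t ≡ 1 (mod 9).
    Then x = 50 + 136·1 = 186, valid modulo lcm(136, 9) = 1224: x ≡ 186 (mod 1224).
  Combine with x ≡ 5 (mod 13); new modulus lcm = 15912.
    Write x = 186 + 1224·t and substitute into x ≡ 5 (mod 13): 1224·t ≡ 5 − 186 = -181 (mod 13).
    Reduce coefficients mod 13: 2·t ≡ 1 (mod 13).
    The inverse of 2 mod 13 is 7 (since 2·7 = 14 = 1·13 + 1), so t ≡ 7·1 = 7 ≡ 7 (mod 13).
    Then x = 186 + 1224·7 = 8754, valid modulo lcm(1224, 13) = 15912: x ≡ 8754 (mod 15912).
Verify against each original: 8754 mod 17 = 16, 8754 mod 8 = 2, 8754 mod 9 = 6, 8754 mod 13 = 5.

x ≡ 8754 (mod 15912).


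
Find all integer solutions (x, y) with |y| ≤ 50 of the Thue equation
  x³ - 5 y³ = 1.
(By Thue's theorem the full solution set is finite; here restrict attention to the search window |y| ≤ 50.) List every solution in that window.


The equation is x³ - 5y³ = 1. For fixed y, x³ = 5·y³ + 1, so a solution requires the RHS to be a perfect cube.
Strategy: iterate y from -50 to 50, compute RHS = 5·y³ + 1, and check whether it is a (positive or negative) perfect cube.
Check small values of y:
  y = 0: RHS = 1 = (1)³ ⇒ x = 1 works.
  y = 1: RHS = 6 is not a perfect cube.
  y = -1: RHS = -4 is not a perfect cube.
  y = 2: RHS = 41 is not a perfect cube.
  y = -2: RHS = -39 is not a perfect cube.
  y = 3: RHS = 136 is not a perfect cube.
  y = -3: RHS = -134 is not a perfect cube.
Continuing the search up to |y| = 50 finds no further solutions beyond those listed.
Collected solutions: (1, 0).

Solutions (with |y| ≤ 50): (1, 0).


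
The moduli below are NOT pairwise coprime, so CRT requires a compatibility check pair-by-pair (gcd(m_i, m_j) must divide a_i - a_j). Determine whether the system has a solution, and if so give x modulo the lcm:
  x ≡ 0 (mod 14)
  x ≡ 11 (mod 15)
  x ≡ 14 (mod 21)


Moduli 14, 15, 21 are not pairwise coprime, so CRT works modulo lcm(m_i) when all pairwise compatibility conditions hold.
Pairwise compatibility: gcd(m_i, m_j) must divide a_i - a_j for every pair.
Merge one congruence at a time:
  Start: x ≡ 0 (mod 14).
  Combine with x ≡ 11 (mod 15): gcd(14, 15) = 1; 11 - 0 = 11, which IS divisible by 1, so compatible.
    Write x = 0 + 14·t and substitute into x ≡ 11 (mod 15): 14·t ≡ 11 − 0 = 11 (mod 15).
    The inverse of 14 mod 15 is 14 (since 14·14 = 196 = 13·15 + 1), so t ≡ 14·11 = 154 ≡ 4 (mod 15).
    Then x = 0 + 14·4 = 56, valid modulo lcm(14, 15) = 210: x ≡ 56 (mod 210).
  Combine with x ≡ 14 (mod 21): gcd(210, 21) = 21; 14 - 56 = -42, which IS divisible by 21, so compatible.
    Write x = 56 + 210·t and substitute into x ≡ 14 (mod 21): 210·t ≡ 14 − 56 = -42 (mod 21).
    Divide the congruence (and modulus) by g = 21: 10·t ≡ -2 (mod 1).
    Modulo 1 every t works; take t = 0.
    Then x = 56 + 210·0 = 56, valid modulo lcm(210, 21) = 210: x ≡ 56 (mod 210).
Verify: 56 mod 14 = 0, 56 mod 15 = 11, 56 mod 21 = 14.

x ≡ 56 (mod 210).


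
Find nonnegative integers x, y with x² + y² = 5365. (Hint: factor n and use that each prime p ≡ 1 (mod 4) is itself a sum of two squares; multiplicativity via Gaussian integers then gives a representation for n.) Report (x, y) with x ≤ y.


Step 1: Factor n = 5365 = 5 · 29 · 37.
Step 2: Check the mod-4 condition on each prime factor: 5 ≡ 1 (mod 4), exponent 1; 29 ≡ 1 (mod 4), exponent 1; 37 ≡ 1 (mod 4), exponent 1.
All primes ≡ 3 (mod 4) appear to even exponent (or don't appear), so by the two-squares theorem n IS expressible as a sum of two squares.
Step 3: Build a representation. Here n = 5 · 29 · 37 is a product of primes ≡ 1 (mod 4). Each prime p ≡ 1 (mod 4) is itself a sum of two squares; find a² by testing p − a² for a perfect square:
  5: 5 − 1² = 4 = 2² ⇒ 5 = 1² + 2².
  29: 29 − 1² = 28, 29 − 2² = 25 = 5² ⇒ 29 = 2² + 5².
  37: 37 − 1² = 36 = 6² ⇒ 37 = 1² + 6².
  Combine using the Brahmagupta–Fibonacci identity (a² + b²)(c² + d²) = (ac − bd)² + (ad + bc)² = (ac + bd)² + (ad − bc)²:
  5 · 29 = 145: from (1² + 2²)(2² + 5²), take (1·2 − 2·5, 1·5 + 2·2) = (2 − 10, 5 + 4) = (-8, 9); dropping signs (only squares matter) gives (8, 9); check 8² + 9² = 64 + 81 = 145 ✓.
  145 · 37 = 5365: from (8² + 9²)(1² + 6²), take (8·1 − 9·6, 8·6 + 9·1) = (8 − 54, 48 + 9) = (-46, 57); dropping signs (only squares matter) gives (46, 57); check 46² + 57² = 2116 + 3249 = 5365 ✓.
Step 4: Order so x ≤ y and verify: 46² + 57² = 2116 + 3249 = 5365 = n. ✓

n = 5365 = 46² + 57² (one valid representation with x ≤ y).


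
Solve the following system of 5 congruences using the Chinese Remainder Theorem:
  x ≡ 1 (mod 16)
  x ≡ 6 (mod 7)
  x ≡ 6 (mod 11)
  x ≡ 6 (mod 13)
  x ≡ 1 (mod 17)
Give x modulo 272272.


Product of moduli M = 16 · 7 · 11 · 13 · 17 = 272272.
Merge one congruence at a time:
  Start: x ≡ 1 (mod 16).
  Combine with x ≡ 6 (mod 7); new modulus lcm = 112.
    Write x = 1 + 16·t and substitute into x ≡ 6 (mod 7): 16·t ≡ 6 − 1 = 5 (mod 7).
    Reduce coefficients mod 7: 2·t ≡ 5 (mod 7).
    The inverse of 2 mod 7 is 4 (since 2·4 = 8 = 1·7 + 1), so t ≡ 4·5 = 20 ≡ 6 (mod 7).
    Then x = 1 + 16·6 = 97, valid modulo lcm(16, 7) = 112: x ≡ 97 (mod 112).
  Combine with x ≡ 6 (mod 11); new modulus lcm = 1232.
    Write x = 97 + 112·t and substitute into x ≡ 6 (mod 11): 112·t ≡ 6 − 97 = -91 (mod 11).
    Reduce coefficients mod 11: 2·t ≡ 8 (mod 11).
    The inverse of 2 mod 11 is 6 (since 2·6 = 12 = 1·11 + 1), so t ≡ 6·8 = 48 ≡ 4 (mod 11).
    Then x = 97 + 112·4 = 545, valid modulo lcm(112, 11) = 1232: x ≡ 545 (mod 1232).
  Combine with x ≡ 6 (mod 13); new modulus lcm = 16016.
    Write x = 545 + 1232·t and substitute into x ≡ 6 (mod 13): 1232·t ≡ 6 − 545 = -539 (mod 13).
    Reduce coefficients mod 13: 10·t ≡ 7 (mod 13).
    The inverse of 10 mod 13 is 4 (since 10·4 = 40 = 3·13 + 1), so t ≡ 4·7 = 28 ≡ 2 (mod 13).
    Then x = 545 + 1232·2 = 3009, valid modulo lcm(1232, 13) = 16016: x ≡ 3009 (mod 16016).
  Combine with x ≡ 1 (mod 17); new modulus lcm = 272272.
    Write x = 3009 + 16016·t and substitute into x ≡ 1 (mod 17): 16016·t ≡ 1 − 3009 = -3008 (mod 17).
    Reduce coefficients mod 17: 2·t ≡ 1 (mod 17).
    The inverse of 2 mod 17 is 9 (since 2·9 = 18 = 1·17 + 1), so t ≡ 9·1 = 9 ≡ 9 (mod 17).
    Then x = 3009 + 16016·9 = 147153, valid modulo lcm(16016, 17) = 272272: x ≡ 147153 (mod 272272).
Verify against each original: 147153 mod 16 = 1, 147153 mod 7 = 6, 147153 mod 11 = 6, 147153 mod 13 = 6, 147153 mod 17 = 1.

x ≡ 147153 (mod 272272).


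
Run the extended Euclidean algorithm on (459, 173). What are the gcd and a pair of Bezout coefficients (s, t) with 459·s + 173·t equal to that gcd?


Euclidean algorithm on (459, 173) — divide until remainder is 0:
  459 = 2 · 173 + 113
  173 = 1 · 113 + 60
  113 = 1 · 60 + 53
  60 = 1 · 53 + 7
  53 = 7 · 7 + 4
  7 = 1 · 4 + 3
  4 = 1 · 3 + 1
  3 = 3 · 1 + 0
gcd(459, 173) = 1.
Track Bezout coefficients alongside the remainders: start with r₀ = 459 = a·1 + b·0 (s = 1, t = 0) and r₁ = 173 = a·0 + b·1 (s = 0, t = 1); each new remainder r_{k+1} = r_{k-1} − q_k·r_k inherits s_{k+1} = s_{k-1} − q_k·s_k, t_{k+1} = t_{k-1} − q_k·t_k, so r_k = a·s_k + b·t_k at every step:
  q = 2: r = 113, s = 1 − 2·0 = 1, t = 0 − 2·1 = -2  (check: 459·1 + 173·(-2) = 113)
  q = 1: r = 60, s = 0 − 1·1 = -1, t = 1 − 1·(-2) = 3  (check: 459·(-1) + 173·3 = 60)
  q = 1: r = 53, s = 1 − 1·(-1) = 2, t = -2 − 1·3 = -5  (check: 459·2 + 173·(-5) = 53)
  q = 1: r = 7, s = -1 − 1·2 = -3, t = 3 − 1·(-5) = 8  (check: 459·(-3) + 173·8 = 7)
  q = 7: r = 4, s = 2 − 7·(-3) = 23, t = -5 − 7·8 = -61  (check: 459·23 + 173·(-61) = 4)
  q = 1: r = 3, s = -3 − 1·23 = -26, t = 8 − 1·(-61) = 69  (check: 459·(-26) + 173·69 = 3)
  q = 1: r = 1, s = 23 − 1·(-26) = 49, t = -61 − 1·69 = -130  (check: 459·49 + 173·(-130) = 1)
The row with r = 1 (the gcd) gives the Bezout coefficients s = 49, t = -130.
Result: 459 · (49) + 173 · (-130) = 1.

gcd(459, 173) = 1; s = 49, t = -130 (check: 459·49 + 173·(-130) = 1).


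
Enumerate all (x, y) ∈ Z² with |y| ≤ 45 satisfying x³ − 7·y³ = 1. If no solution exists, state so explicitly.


The equation is x³ - 7y³ = 1. For fixed y, x³ = 7·y³ + 1, so a solution requires the RHS to be a perfect cube.
Strategy: iterate y from -45 to 45, compute RHS = 7·y³ + 1, and check whether it is a (positive or negative) perfect cube.
Check small values of y:
  y = 0: RHS = 1 = (1)³ ⇒ x = 1 works.
  y = 1: RHS = 8 = (2)³ ⇒ x = 2 works.
  y = -1: RHS = -6 is not a perfect cube.
  y = 2: RHS = 57 is not a perfect cube.
  y = -2: RHS = -55 is not a perfect cube.
  y = 3: RHS = 190 is not a perfect cube.
  y = -3: RHS = -188 is not a perfect cube.
Continuing the search up to |y| = 45 finds no further solutions beyond those listed.
Collected solutions: (1, 0), (2, 1).

Solutions (with |y| ≤ 45): (1, 0), (2, 1).


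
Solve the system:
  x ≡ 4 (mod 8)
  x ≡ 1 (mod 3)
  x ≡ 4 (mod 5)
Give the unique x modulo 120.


Moduli 8, 3, 5 are pairwise coprime; by CRT there is a unique solution modulo M = 8 · 3 · 5 = 120.
Solve pairwise, accumulating the modulus:
  Start with x ≡ 4 (mod 8).
  Combine with x ≡ 1 (mod 3): since gcd(8, 3) = 1, we get a unique residue mod 24.
    Write x = 4 + 8·t and substitute into x ≡ 1 (mod 3): 8·t ≡ 1 − 4 = -3 (mod 3).
    Reduce coefficients mod 3: 2·t ≡ 0 (mod 3).
    The inverse of 2 mod 3 is 2 (since 2·2 = 4 = 1·3 + 1), so t ≡ 2·0 = 0 ≡ 0 (mod 3).
    Then x = 4 + 8·0 = 4, valid modulo lcm(8, 3) = 24: x ≡ 4 (mod 24).
  Combine with x ≡ 4 (mod 5): since gcd(24, 5) = 1, we get a unique residue mod 120.
    Write x = 4 + 24·t and substitute into x ≡ 4 (mod 5): 24·t ≡ 4 − 4 = 0 (mod 5).
    Reduce coefficients mod 5: 4·t ≡ 0 (mod 5).
    The inverse of 4 mod 5 is 4 (since 4·4 = 16 = 3·5 + 1), so t ≡ 4·0 = 0 ≡ 0 (mod 5).
    Then x = 4 + 24·0 = 4, valid modulo lcm(24, 5) = 120: x ≡ 4 (mod 120).
Verify: 4 mod 8 = 4 ✓, 4 mod 3 = 1 ✓, 4 mod 5 = 4 ✓.

x ≡ 4 (mod 120).


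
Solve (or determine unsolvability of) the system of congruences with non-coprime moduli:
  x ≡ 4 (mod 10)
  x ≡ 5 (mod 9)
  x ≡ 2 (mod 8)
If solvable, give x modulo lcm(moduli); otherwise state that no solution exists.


Moduli 10, 9, 8 are not pairwise coprime, so CRT works modulo lcm(m_i) when all pairwise compatibility conditions hold.
Pairwise compatibility: gcd(m_i, m_j) must divide a_i - a_j for every pair.
Merge one congruence at a time:
  Start: x ≡ 4 (mod 10).
  Combine with x ≡ 5 (mod 9): gcd(10, 9) = 1; 5 - 4 = 1, which IS divisible by 1, so compatible.
    Write x = 4 + 10·t and substitute into x ≡ 5 (mod 9): 10·t ≡ 5 − 4 = 1 (mod 9).
    Reduce coefficients mod 9: 1·t ≡ 1 (mod 9).
    So t ≡ 1 (mod 9).
    Then x = 4 + 10·1 = 14, valid modulo lcm(10, 9) = 90: x ≡ 14 (mod 90).
  Combine with x ≡ 2 (mod 8): gcd(90, 8) = 2; 2 - 14 = -12, which IS divisible by 2, so compatible.
    Write x = 14 + 90·t and substitute into x ≡ 2 (mod 8): 90·t ≡ 2 − 14 = -12 (mod 8).
    Divide the congruence (and modulus) by g = 2: 45·t ≡ -6 (mod 4).
    Reduce coefficients mod 4: 1·t ≡ 2 (mod 4).
    So t ≡ 2 (mod 4).
    Then x = 14 + 90·2 = 194, valid modulo lcm(90, 8) = 360: x ≡ 194 (mod 360).
Verify: 194 mod 10 = 4, 194 mod 9 = 5, 194 mod 8 = 2.

x ≡ 194 (mod 360).


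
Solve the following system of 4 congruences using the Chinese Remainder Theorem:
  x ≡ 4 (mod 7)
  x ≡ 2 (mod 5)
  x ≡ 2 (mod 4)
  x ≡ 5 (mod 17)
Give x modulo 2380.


Product of moduli M = 7 · 5 · 4 · 17 = 2380.
Merge one congruence at a time:
  Start: x ≡ 4 (mod 7).
  Combine with x ≡ 2 (mod 5); new modulus lcm = 35.
    Write x = 4 + 7·t and substitute into x ≡ 2 (mod 5): 7·t ≡ 2 − 4 = -2 (mod 5).
    Reduce coefficients mod 5: 2·t ≡ 3 (mod 5).
    The inverse of 2 mod 5 is 3 (since 2·3 = 6 = 1·5 + 1), so t ≡ 3·3 = 9 ≡ 4 (mod 5).
    Then x = 4 + 7·4 = 32, valid modulo lcm(7, 5) = 35: x ≡ 32 (mod 35).
  Combine with x ≡ 2 (mod 4); new modulus lcm = 140.
    Write x = 32 + 35·t and substitute into x ≡ 2 (mod 4): 35·t ≡ 2 − 32 = -30 (mod 4).
    Reduce coefficients mod 4: 3·t ≡ 2 (mod 4).
    The inverse of 3 mod 4 is 3 (since 3·3 = 9 = 2·4 + 1), so t ≡ 3·2 = 6 ≡ 2 (mod 4).
    Then x = 32 + 35·2 = 102, valid modulo lcm(35, 4) = 140: x ≡ 102 (mod 140).
  Combine with x ≡ 5 (mod 17); new modulus lcm = 2380.
    Write x = 102 + 140·t and substitute into x ≡ 5 (mod 17): 140·t ≡ 5 − 102 = -97 (mod 17).
    Reduce coefficients mod 17: 4·t ≡ 5 (mod 17).
    The inverse of 4 mod 17 is 13 (since 4·13 = 52 = 3·17 + 1), so t ≡ 13·5 = 65 ≡ 14 (mod 17).
    Then x = 102 + 140·14 = 2062, valid modulo lcm(140, 17) = 2380: x ≡ 2062 (mod 2380).
Verify against each original: 2062 mod 7 = 4, 2062 mod 5 = 2, 2062 mod 4 = 2, 2062 mod 17 = 5.

x ≡ 2062 (mod 2380).


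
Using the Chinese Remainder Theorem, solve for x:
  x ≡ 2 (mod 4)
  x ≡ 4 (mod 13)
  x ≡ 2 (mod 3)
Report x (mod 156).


Moduli 4, 13, 3 are pairwise coprime; by CRT there is a unique solution modulo M = 4 · 13 · 3 = 156.
Solve pairwise, accumulating the modulus:
  Start with x ≡ 2 (mod 4).
  Combine with x ≡ 4 (mod 13): since gcd(4, 13) = 1, we get a unique residue mod 52.
    Write x = 2 + 4·t and substitute into x ≡ 4 (mod 13): 4·t ≡ 4 − 2 = 2 (mod 13).
    The inverse of 4 mod 13 is 10 (since 4·10 = 40 = 3·13 + 1), so t ≡ 10·2 = 20 ≡ 7 (mod 13).
    Then x = 2 + 4·7 = 30, valid modulo lcm(4, 13) = 52: x ≡ 30 (mod 52).
  Combine with x ≡ 2 (mod 3): since gcd(52, 3) = 1, we get a unique residue mod 156.
    Write x = 30 + 52·t and substitute into x ≡ 2 (mod 3): 52·t ≡ 2 − 30 = -28 (mod 3).
    Reduce coefficients mod 3: 1·t ≡ 2 (mod 3).
    So t ≡ 2 (mod 3).
    Then x = 30 + 52·2 = 134, valid modulo lcm(52, 3) = 156: x ≡ 134 (mod 156).
Verify: 134 mod 4 = 2 ✓, 134 mod 13 = 4 ✓, 134 mod 3 = 2 ✓.

x ≡ 134 (mod 156).


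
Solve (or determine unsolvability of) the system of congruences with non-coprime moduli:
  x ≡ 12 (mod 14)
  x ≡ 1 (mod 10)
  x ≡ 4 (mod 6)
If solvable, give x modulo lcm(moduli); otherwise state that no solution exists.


Moduli 14, 10, 6 are not pairwise coprime, so CRT works modulo lcm(m_i) when all pairwise compatibility conditions hold.
Pairwise compatibility: gcd(m_i, m_j) must divide a_i - a_j for every pair.
Merge one congruence at a time:
  Start: x ≡ 12 (mod 14).
  Combine with x ≡ 1 (mod 10): gcd(14, 10) = 2, and 1 - 12 = -11 is NOT divisible by 2.
    ⇒ system is inconsistent (no integer solution).

No solution (the system is inconsistent).


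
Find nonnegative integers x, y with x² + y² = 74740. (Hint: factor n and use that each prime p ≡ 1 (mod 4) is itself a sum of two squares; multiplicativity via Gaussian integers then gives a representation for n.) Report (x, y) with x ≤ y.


Step 1: Factor n = 74740 = 2^2 · 5 · 37 · 101.
Step 2: Check the mod-4 condition on each prime factor: 2 = 2 (special); 5 ≡ 1 (mod 4), exponent 1; 37 ≡ 1 (mod 4), exponent 1; 101 ≡ 1 (mod 4), exponent 1.
All primes ≡ 3 (mod 4) appear to even exponent (or don't appear), so by the two-squares theorem n IS expressible as a sum of two squares.
Step 3: Build a representation. Group n = k² · m with k = 2 and m = 5 · 37 · 101 = 18685 (a product of primes ≡ 1 (mod 4)); a representation of m scales to one of n via (k·x)² + (k·y)² = k²(x² + y²). Each prime p ≡ 1 (mod 4) is itself a sum of two squares; find a² by testing p − a² for a perfect square:
  5: 5 − 1² = 4 = 2² ⇒ 5 = 1² + 2².
  37: 37 − 1² = 36 = 6² ⇒ 37 = 1² + 6².
  101: 101 − 1² = 100 = 10² ⇒ 101 = 1² + 10².
  Combine using the Brahmagupta–Fibonacci identity (a² + b²)(c² + d²) = (ac − bd)² + (ad + bc)² = (ac + bd)² + (ad − bc)²:
  5 · 37 = 185: from (1² + 2²)(1² + 6²), take (1·1 − 2·6, 1·6 + 2·1) = (1 − 12, 6 + 2) = (-11, 8); dropping signs (only squares matter) gives (11, 8); check 11² + 8² = 121 + 64 = 185 ✓.
  185 · 101 = 18685: from (11² + 8²)(1² + 10²), take (11·1 − 8·10, 11·10 + 8·1) = (11 − 80, 110 + 8) = (-69, 118); dropping signs (only squares matter) gives (69, 118); check 69² + 118² = 4761 + 13924 = 18685 ✓.
  Scale by k = 2: (2·69, 2·118) = (138, 236).
Step 4: Order so x ≤ y and verify: 138² + 236² = 19044 + 55696 = 74740 = n. ✓

n = 74740 = 138² + 236² (one valid representation with x ≤ y).


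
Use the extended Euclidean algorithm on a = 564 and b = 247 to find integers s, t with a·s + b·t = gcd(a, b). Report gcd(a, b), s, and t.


Euclidean algorithm on (564, 247) — divide until remainder is 0:
  564 = 2 · 247 + 70
  247 = 3 · 70 + 37
  70 = 1 · 37 + 33
  37 = 1 · 33 + 4
  33 = 8 · 4 + 1
  4 = 4 · 1 + 0
gcd(564, 247) = 1.
Track Bezout coefficients alongside the remainders: start with r₀ = 564 = a·1 + b·0 (s = 1, t = 0) and r₁ = 247 = a·0 + b·1 (s = 0, t = 1); each new remainder r_{k+1} = r_{k-1} − q_k·r_k inherits s_{k+1} = s_{k-1} − q_k·s_k, t_{k+1} = t_{k-1} − q_k·t_k, so r_k = a·s_k + b·t_k at every step:
  q = 2: r = 70, s = 1 − 2·0 = 1, t = 0 − 2·1 = -2  (check: 564·1 + 247·(-2) = 70)
  q = 3: r = 37, s = 0 − 3·1 = -3, t = 1 − 3·(-2) = 7  (check: 564·(-3) + 247·7 = 37)
  q = 1: r = 33, s = 1 − 1·(-3) = 4, t = -2 − 1·7 = -9  (check: 564·4 + 247·(-9) = 33)
  q = 1: r = 4, s = -3 − 1·4 = -7, t = 7 − 1·(-9) = 16  (check: 564·(-7) + 247·16 = 4)
  q = 8: r = 1, s = 4 − 8·(-7) = 60, t = -9 − 8·16 = -137  (check: 564·60 + 247·(-137) = 1)
The row with r = 1 (the gcd) gives the Bezout coefficients s = 60, t = -137.
Result: 564 · (60) + 247 · (-137) = 1.

gcd(564, 247) = 1; s = 60, t = -137 (check: 564·60 + 247·(-137) = 1).


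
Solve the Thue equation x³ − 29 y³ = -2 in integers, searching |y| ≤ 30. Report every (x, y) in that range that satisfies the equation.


The equation is x³ - 29y³ = -2. For fixed y, x³ = 29·y³ − 2, so a solution requires the RHS to be a perfect cube.
Strategy: iterate y from -30 to 30, compute RHS = 29·y³ − 2, and check whether it is a (positive or negative) perfect cube.
Check small values of y:
  y = 0: RHS = -2 is not a perfect cube.
  y = 1: RHS = 27 = (3)³ ⇒ x = 3 works.
  y = -1: RHS = -31 is not a perfect cube.
  y = 2: RHS = 230 is not a perfect cube.
  y = -2: RHS = -234 is not a perfect cube.
  y = 3: RHS = 781 is not a perfect cube.
  y = -3: RHS = -785 is not a perfect cube.
Continuing the search up to |y| = 30 finds no further solutions beyond those listed.
Collected solutions: (3, 1).

Solutions (with |y| ≤ 30): (3, 1).


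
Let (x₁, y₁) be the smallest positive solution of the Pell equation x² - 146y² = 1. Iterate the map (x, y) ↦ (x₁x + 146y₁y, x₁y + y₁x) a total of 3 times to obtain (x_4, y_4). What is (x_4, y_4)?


Step 1: Find the fundamental solution (x₁, y₁) of x² - 146y² = 1.
  Expand √146 as a continued fraction. a₀ = ⌊√146⌋ = 12; iterate m_{k+1} = d_k·a_k − m_k, d_{k+1} = (146 − m_{k+1}²)/d_k, a_{k+1} = ⌊(a₀ + m_{k+1})/d_{k+1}⌋ (starting m₀ = 0, d₀ = 1), with convergents p_k = a_k·p_{k-1} + p_{k-2}, q_k = a_k·q_{k-1} + q_{k-2} (p₋₁ = 1, q₋₁ = 0):
  k = 0: a₀ = 12; p₀/q₀ = 12/1; p₀² − 146·q₀² = 144 − 146 = -2.
  k = 1: m = 12, d = 2, a = ⌊(12 + 12)/2⌋ = 12; p/q = (12·12 + 1)/(12·1 + 0) = 145/12; p² − 146·q² = 21025 − 21024 = 1.
  The first convergent with p² − 146·q² = 1 gives the fundamental solution (x₁, y₁) = (145, 12).
Step 2: Apply the recurrence (x_{n+1}, y_{n+1}) = (x₁x_n + 146y₁y_n, x₁y_n + y₁x_n) repeatedly.
  From (x_1, y_1) = (145, 12): x_2 = 145·145 + 146·12·12 = 42049; y_2 = 145·12 + 12·145 = 3480.
  From (x_2, y_2) = (42049, 3480): x_3 = 145·42049 + 146·12·3480 = 12194065; y_3 = 145·3480 + 12·42049 = 1009188.
  From (x_3, y_3) = (12194065, 1009188): x_4 = 145·12194065 + 146·12·1009188 = 3536236801; y_4 = 145·1009188 + 12·12194065 = 292661040.
Step 3: Verify x_4² - 146·y_4² = 12504970712746713601 - 12504970712746713600 = 1 (should be 1). ✓

(x_1, y_1) = (145, 12); (x_4, y_4) = (3536236801, 292661040).


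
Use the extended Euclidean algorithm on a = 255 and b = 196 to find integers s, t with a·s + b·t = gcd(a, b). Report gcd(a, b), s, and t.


Euclidean algorithm on (255, 196) — divide until remainder is 0:
  255 = 1 · 196 + 59
  196 = 3 · 59 + 19
  59 = 3 · 19 + 2
  19 = 9 · 2 + 1
  2 = 2 · 1 + 0
gcd(255, 196) = 1.
Track Bezout coefficients alongside the remainders: start with r₀ = 255 = a·1 + b·0 (s = 1, t = 0) and r₁ = 196 = a·0 + b·1 (s = 0, t = 1); each new remainder r_{k+1} = r_{k-1} − q_k·r_k inherits s_{k+1} = s_{k-1} − q_k·s_k, t_{k+1} = t_{k-1} − q_k·t_k, so r_k = a·s_k + b·t_k at every step:
  q = 1: r = 59, s = 1 − 1·0 = 1, t = 0 − 1·1 = -1  (check: 255·1 + 196·(-1) = 59)
  q = 3: r = 19, s = 0 − 3·1 = -3, t = 1 − 3·(-1) = 4  (check: 255·(-3) + 196·4 = 19)
  q = 3: r = 2, s = 1 − 3·(-3) = 10, t = -1 − 3·4 = -13  (check: 255·10 + 196·(-13) = 2)
  q = 9: r = 1, s = -3 − 9·10 = -93, t = 4 − 9·(-13) = 121  (check: 255·(-93) + 196·121 = 1)
The row with r = 1 (the gcd) gives the Bezout coefficients s = -93, t = 121.
Result: 255 · (-93) + 196 · (121) = 1.

gcd(255, 196) = 1; s = -93, t = 121 (check: 255·(-93) + 196·121 = 1).


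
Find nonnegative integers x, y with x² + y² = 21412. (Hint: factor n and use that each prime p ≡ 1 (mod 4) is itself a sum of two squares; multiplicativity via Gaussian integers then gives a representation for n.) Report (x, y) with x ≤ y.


Step 1: Factor n = 21412 = 2^2 · 53 · 101.
Step 2: Check the mod-4 condition on each prime factor: 2 = 2 (special); 53 ≡ 1 (mod 4), exponent 1; 101 ≡ 1 (mod 4), exponent 1.
All primes ≡ 3 (mod 4) appear to even exponent (or don't appear), so by the two-squares theorem n IS expressible as a sum of two squares.
Step 3: Build a representation. Group n = k² · m with k = 2 and m = 53 · 101 = 5353 (a product of primes ≡ 1 (mod 4)); a representation of m scales to one of n via (k·x)² + (k·y)² = k²(x² + y²). Each prime p ≡ 1 (mod 4) is itself a sum of two squares; find a² by testing p − a² for a perfect square:
  53: 53 − 1² = 52, 53 − 2² = 49 = 7² ⇒ 53 = 2² + 7².
  101: 101 − 1² = 100 = 10² ⇒ 101 = 1² + 10².
  Combine using the Brahmagupta–Fibonacci identity (a² + b²)(c² + d²) = (ac − bd)² + (ad + bc)² = (ac + bd)² + (ad − bc)²:
  53 · 101 = 5353: from (2² + 7²)(1² + 10²), take (2·1 − 7·10, 2·10 + 7·1) = (2 − 70, 20 + 7) = (-68, 27); dropping signs (only squares matter) gives (68, 27); check 68² + 27² = 4624 + 729 = 5353 ✓.
  Scale by k = 2: (2·68, 2·27) = (136, 54).
Step 4: Order so x ≤ y and verify: 54² + 136² = 2916 + 18496 = 21412 = n. ✓

n = 21412 = 54² + 136² (one valid representation with x ≤ y).


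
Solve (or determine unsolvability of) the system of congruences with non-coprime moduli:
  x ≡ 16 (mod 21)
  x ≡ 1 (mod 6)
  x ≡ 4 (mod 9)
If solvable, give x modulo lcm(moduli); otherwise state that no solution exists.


Moduli 21, 6, 9 are not pairwise coprime, so CRT works modulo lcm(m_i) when all pairwise compatibility conditions hold.
Pairwise compatibility: gcd(m_i, m_j) must divide a_i - a_j for every pair.
Merge one congruence at a time:
  Start: x ≡ 16 (mod 21).
  Combine with x ≡ 1 (mod 6): gcd(21, 6) = 3; 1 - 16 = -15, which IS divisible by 3, so compatible.
    Write x = 16 + 21·t and substitute into x ≡ 1 (mod 6): 21·t ≡ 1 − 16 = -15 (mod 6).
    Divide the congruence (and modulus) by g = 3: 7·t ≡ -5 (mod 2).
    Reduce coefficients mod 2: 1·t ≡ 1 (mod 2).
    So t ≡ 1 (mod 2).
    Then x = 16 + 21·1 = 37, valid modulo lcm(21, 6) = 42: x ≡ 37 (mod 42).
  Combine with x ≡ 4 (mod 9): gcd(42, 9) = 3; 4 - 37 = -33, which IS divisible by 3, so compatible.
    Write x = 37 + 42·t and substitute into x ≡ 4 (mod 9): 42·t ≡ 4 − 37 = -33 (mod 9).
    Divide the congruence (and modulus) by g = 3: 14·t ≡ -11 (mod 3).
    Reduce coefficients mod 3: 2·t ≡ 1 (mod 3).
    The inverse of 2 mod 3 is 2 (since 2·2 = 4 = 1·3 + 1), so t ≡ 2·1 = 2 ≡ 2 (mod 3).
    Then x = 37 + 42·2 = 121, valid modulo lcm(42, 9) = 126: x ≡ 121 (mod 126).
Verify: 121 mod 21 = 16, 121 mod 6 = 1, 121 mod 9 = 4.

x ≡ 121 (mod 126).


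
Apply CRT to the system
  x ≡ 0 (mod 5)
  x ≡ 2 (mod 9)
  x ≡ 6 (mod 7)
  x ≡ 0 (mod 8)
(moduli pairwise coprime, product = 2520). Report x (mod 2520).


Product of moduli M = 5 · 9 · 7 · 8 = 2520.
Merge one congruence at a time:
  Start: x ≡ 0 (mod 5).
  Combine with x ≡ 2 (mod 9); new modulus lcm = 45.
    Write x = 0 + 5·t and substitute into x ≡ 2 (mod 9): 5·t ≡ 2 − 0 = 2 (mod 9).
    The inverse of 5 mod 9 is 2 (since 5·2 = 10 = 1·9 + 1), so t ≡ 2·2 = 4 ≡ 4 (mod 9).
    Then x = 0 + 5·4 = 20, valid modulo lcm(5, 9) = 45: x ≡ 20 (mod 45).
  Combine with x ≡ 6 (mod 7); new modulus lcm = 315.
    Write x = 20 + 45·t and substitute into x ≡ 6 (mod 7): 45·t ≡ 6 − 20 = -14 (mod 7).
    Reduce coefficients mod 7: 3·t ≡ 0 (mod 7).
    The inverse of 3 mod 7 is 5 (since 3·5 = 15 = 2·7 + 1), so t ≡ 5·0 = 0 ≡ 0 (mod 7).
    Then x = 20 + 45·0 = 20, valid modulo lcm(45, 7) = 315: x ≡ 20 (mod 315).
  Combine with x ≡ 0 (mod 8); new modulus lcm = 2520.
    Write x = 20 + 315·t and substitute into x ≡ 0 (mod 8): 315·t ≡ 0 − 20 = -20 (mod 8).
    Reduce coefficients mod 8: 3·t ≡ 4 (mod 8).
    The inverse of 3 mod 8 is 3 (since 3·3 = 9 = 1·8 + 1), so t ≡ 3·4 = 12 ≡ 4 (mod 8).
    Then x = 20 + 315·4 = 1280, valid modulo lcm(315, 8) = 2520: x ≡ 1280 (mod 2520).
Verify against each original: 1280 mod 5 = 0, 1280 mod 9 = 2, 1280 mod 7 = 6, 1280 mod 8 = 0.

x ≡ 1280 (mod 2520).


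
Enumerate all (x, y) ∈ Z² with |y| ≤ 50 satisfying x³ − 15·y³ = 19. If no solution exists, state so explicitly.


The equation is x³ - 15y³ = 19. For fixed y, x³ = 15·y³ + 19, so a solution requires the RHS to be a perfect cube.
Strategy: iterate y from -50 to 50, compute RHS = 15·y³ + 19, and check whether it is a (positive or negative) perfect cube.
Check small values of y:
  y = 0: RHS = 19 is not a perfect cube.
  y = 1: RHS = 34 is not a perfect cube.
  y = -1: RHS = 4 is not a perfect cube.
  y = 2: RHS = 139 is not a perfect cube.
  y = -2: RHS = -101 is not a perfect cube.
  y = 3: RHS = 424 is not a perfect cube.
  y = -3: RHS = -386 is not a perfect cube.
Continuing the search up to |y| = 50 finds no solutions either.
No (x, y) in the scanned range satisfies the equation.

No integer solutions with |y| ≤ 50.
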